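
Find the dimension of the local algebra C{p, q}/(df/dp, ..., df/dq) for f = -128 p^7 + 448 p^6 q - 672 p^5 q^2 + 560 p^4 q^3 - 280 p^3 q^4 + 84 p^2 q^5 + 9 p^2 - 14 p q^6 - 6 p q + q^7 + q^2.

6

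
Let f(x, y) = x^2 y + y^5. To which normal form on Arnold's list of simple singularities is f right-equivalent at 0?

The Hessian of f at 0 is [[0, 0], [0, 0]] with rank 0, so corank 2. A Groebner basis of the Jacobian ideal J(f) in C{x,y} is {x^2/5 + y^4, x^3, x*y}; counting standard monomials gives mu = 6. Corank 2; j^3 = x^2*y has shape L^2 M (L != M), so D-series; mu = 6 gives D_6.

D_6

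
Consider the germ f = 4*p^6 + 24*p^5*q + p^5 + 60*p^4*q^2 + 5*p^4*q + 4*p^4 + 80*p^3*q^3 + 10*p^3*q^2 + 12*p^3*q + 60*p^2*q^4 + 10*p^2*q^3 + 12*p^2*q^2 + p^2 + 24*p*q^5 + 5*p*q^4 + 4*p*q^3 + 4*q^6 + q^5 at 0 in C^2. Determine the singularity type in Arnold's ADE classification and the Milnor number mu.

Type A_{4}, Milnor number mu = 4.

The Hessian of f at 0 has rank 1. Corank 1: A-series; mu = 4 gives A_4.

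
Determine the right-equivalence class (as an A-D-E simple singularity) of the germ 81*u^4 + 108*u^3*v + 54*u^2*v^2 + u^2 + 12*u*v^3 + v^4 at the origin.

The Hessian of f at 0 has rank 1. Corank 1: A-series; mu = 3 gives A_3.

A_3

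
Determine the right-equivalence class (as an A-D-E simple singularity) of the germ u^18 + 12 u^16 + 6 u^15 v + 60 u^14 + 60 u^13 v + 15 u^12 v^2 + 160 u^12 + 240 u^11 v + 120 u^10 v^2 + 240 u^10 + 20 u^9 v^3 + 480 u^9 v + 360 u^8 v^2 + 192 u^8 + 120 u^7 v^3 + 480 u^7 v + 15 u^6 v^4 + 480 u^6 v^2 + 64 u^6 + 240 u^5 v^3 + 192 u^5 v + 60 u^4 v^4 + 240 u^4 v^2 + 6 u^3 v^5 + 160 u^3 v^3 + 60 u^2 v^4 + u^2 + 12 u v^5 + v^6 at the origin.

A_{5}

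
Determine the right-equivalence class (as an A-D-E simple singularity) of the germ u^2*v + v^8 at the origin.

D_9

The Hessian of f at 0 has rank 0. Corank 2; j^3 = u^2*v has shape L^2 M (L != M), so D-series; mu = 9 gives D_9.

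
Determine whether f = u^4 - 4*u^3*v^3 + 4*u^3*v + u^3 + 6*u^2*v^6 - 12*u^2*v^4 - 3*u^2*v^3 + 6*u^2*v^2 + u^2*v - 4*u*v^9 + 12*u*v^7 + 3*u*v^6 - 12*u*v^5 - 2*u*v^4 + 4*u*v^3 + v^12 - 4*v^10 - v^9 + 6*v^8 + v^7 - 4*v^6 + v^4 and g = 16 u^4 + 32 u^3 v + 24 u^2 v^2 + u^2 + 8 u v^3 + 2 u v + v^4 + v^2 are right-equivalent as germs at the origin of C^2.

No.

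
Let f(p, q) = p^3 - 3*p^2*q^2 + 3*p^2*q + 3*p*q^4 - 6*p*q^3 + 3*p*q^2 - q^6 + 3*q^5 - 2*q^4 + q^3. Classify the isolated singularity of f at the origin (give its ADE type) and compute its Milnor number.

Type E_6, Milnor number mu = 6.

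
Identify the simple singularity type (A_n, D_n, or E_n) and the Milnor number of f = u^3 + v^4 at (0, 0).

The Hessian of f at 0 has rank 0. Corank 2; j^3 = u^3 is a perfect cube, so E-series; the 4-jet and mu = 6 give E_6.

Type E_{6}, Milnor number mu = 6.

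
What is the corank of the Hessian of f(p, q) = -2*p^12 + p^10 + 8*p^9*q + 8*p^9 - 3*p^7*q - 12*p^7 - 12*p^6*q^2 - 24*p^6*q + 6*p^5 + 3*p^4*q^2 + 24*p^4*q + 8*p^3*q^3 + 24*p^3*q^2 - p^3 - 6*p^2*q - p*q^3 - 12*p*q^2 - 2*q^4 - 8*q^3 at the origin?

The Hessian at 0 is [[0, 0], [0, 0]] of rank 0; hence corank 2.

2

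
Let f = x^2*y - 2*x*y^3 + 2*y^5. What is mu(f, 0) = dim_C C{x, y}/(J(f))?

6

The Hessian of f at 0 is [[0, 0], [0, 0]] with rank 0, so corank 2. A Groebner basis of the Jacobian ideal J(f) in C{x,y} is {x^3, x^2*y, x^2/4 + x*y^2, -x*y + y^3}; counting standard monomials gives mu = 6. Corank 2; j^3 = x^2*y has shape L^2 M (L != M), so D-series; mu = 6 gives D_6.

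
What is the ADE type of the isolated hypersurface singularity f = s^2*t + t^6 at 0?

D_7

The Hessian of f at 0 has rank 0. Corank 2; j^3 = s^2*t has shape L^2 M (L != M), so D-series; mu = 7 gives D_7.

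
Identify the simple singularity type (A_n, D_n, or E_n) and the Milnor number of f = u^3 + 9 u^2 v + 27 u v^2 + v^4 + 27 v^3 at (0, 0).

The Hessian of f at 0 is [[0, 0], [0, 0]] with rank 0, so corank 2. A Groebner basis of the Jacobian ideal J(f) in C{u,v} is {v^3, u^2 + 6*u*v + 9*v^2}; counting standard monomials gives mu = 6. Corank 2; j^3 = (u + 3*v)^3 is a perfect cube, so E-series; the 4-jet and mu = 6 give E_6.

Type E_6, Milnor number mu = 6.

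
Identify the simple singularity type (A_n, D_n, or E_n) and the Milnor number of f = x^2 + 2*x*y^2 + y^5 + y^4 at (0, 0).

Type A_4, Milnor number mu = 4.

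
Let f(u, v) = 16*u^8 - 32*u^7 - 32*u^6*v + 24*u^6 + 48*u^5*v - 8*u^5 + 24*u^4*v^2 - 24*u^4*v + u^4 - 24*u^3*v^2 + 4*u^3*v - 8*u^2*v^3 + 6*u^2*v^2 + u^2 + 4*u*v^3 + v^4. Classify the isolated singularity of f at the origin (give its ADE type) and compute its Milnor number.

Type A_3, Milnor number mu = 3.

The Hessian of f at 0 is [[2, 0], [0, 0]] with rank 1, so corank 1. A Groebner basis of the Jacobian ideal J(f) in C{u,v} is {v^3, u}; counting standard monomials gives mu = 3. Corank 1: A-series; mu = 3 gives A_3.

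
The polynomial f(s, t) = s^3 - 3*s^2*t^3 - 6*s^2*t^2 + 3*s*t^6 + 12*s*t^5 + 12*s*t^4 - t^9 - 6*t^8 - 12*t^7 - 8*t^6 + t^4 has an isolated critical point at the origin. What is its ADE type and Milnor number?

Type E6, Milnor number mu = 6.

The Hessian of f at 0 has rank 0. Corank 2; j^3 = s^3 is a perfect cube, so E-series; the 4-jet and mu = 6 give E_6.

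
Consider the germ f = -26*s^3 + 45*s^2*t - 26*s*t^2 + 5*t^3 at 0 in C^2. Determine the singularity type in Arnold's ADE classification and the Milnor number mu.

Type D4, Milnor number mu = 4.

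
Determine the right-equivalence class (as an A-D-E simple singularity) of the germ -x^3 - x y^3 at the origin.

E7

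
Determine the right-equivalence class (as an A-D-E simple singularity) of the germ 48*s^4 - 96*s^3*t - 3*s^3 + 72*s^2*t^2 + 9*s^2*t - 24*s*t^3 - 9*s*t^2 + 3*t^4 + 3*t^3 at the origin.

E_{6}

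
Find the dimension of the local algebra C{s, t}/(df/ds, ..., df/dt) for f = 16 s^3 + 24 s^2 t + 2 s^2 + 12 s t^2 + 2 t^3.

2

The Hessian of f at 0 has rank 1. Corank 1: A-series; mu = 2 gives A_2.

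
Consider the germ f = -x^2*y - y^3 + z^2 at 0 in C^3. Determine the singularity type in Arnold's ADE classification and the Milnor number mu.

Type D4, Milnor number mu = 4.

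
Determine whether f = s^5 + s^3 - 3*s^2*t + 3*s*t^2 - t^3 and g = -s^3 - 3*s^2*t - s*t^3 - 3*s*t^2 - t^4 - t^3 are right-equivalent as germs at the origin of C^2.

The Hessian of f at 0 has rank 0. Corank 2; j^3 = (s - t)^3 is a perfect cube, so E-series; the 5-jet and mu = 8 give E_8. The Hessian of g at 0 has rank 0. Corank 2; j^3 = -(s + t)^3 is a perfect cube, so E-series; the 4-jet and mu = 7 give E_7. f is E_8 but g is E_7, hence not right-equivalent.

No.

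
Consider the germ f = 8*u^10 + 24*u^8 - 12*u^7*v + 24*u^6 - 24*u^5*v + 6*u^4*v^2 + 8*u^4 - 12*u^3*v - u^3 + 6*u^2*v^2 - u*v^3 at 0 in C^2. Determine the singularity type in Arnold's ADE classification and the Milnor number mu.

The Hessian of f at 0 is [[0, 0], [0, 0]] with rank 0, so corank 2. A Groebner basis of the Jacobian ideal J(f) in C{u,v} is {3*u^2/4 + v^4 + v^3/4, u^3, u^2*v - u^2/4 - v^3/12, -u^2 + u*v^2 - v^3/3}; counting standard monomials gives mu = 7. Corank 2; j^3 = -u^3 is a perfect cube, so E-series; the 4-jet and mu = 7 give E_7.

Type E_{7}, Milnor number mu = 7.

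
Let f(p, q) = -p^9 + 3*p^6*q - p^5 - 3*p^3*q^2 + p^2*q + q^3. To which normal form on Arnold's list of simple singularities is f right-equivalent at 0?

The Hessian of f at 0 is [[0, 0], [0, 0]] with rank 0, so corank 2. A Groebner basis of the Jacobian ideal J(f) in C{p,q} is {q^3, p^2 + 3*q^2, p*q}; counting standard monomials gives mu = 4. Corank 2; j^3 = q*(p^2 + q^2) splits into three distinct lines over C (the quadratic factor has nonzero discriminant), so D_4.

D4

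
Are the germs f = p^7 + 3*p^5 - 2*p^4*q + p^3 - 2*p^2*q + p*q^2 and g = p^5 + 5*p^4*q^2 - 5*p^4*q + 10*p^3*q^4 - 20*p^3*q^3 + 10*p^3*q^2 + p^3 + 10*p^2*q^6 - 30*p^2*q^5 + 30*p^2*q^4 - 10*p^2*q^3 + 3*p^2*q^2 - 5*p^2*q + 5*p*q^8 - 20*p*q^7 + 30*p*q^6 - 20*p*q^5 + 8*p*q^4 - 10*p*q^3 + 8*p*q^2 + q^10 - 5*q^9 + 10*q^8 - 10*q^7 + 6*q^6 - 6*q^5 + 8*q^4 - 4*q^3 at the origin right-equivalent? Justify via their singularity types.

The Hessian of f at 0 has rank 0. Corank 2; j^3 = p*(p - q)^2 has shape L^2 M (L != M), so D-series; mu = 6 gives D_6. The Hessian of g at 0 has rank 0. Corank 2; j^3 = (p - 2*q)^2*(p - q) has shape L^2 M (L != M), so D-series; mu = 6 gives D_6. Both have type D_6, hence right-equivalent.

Yes.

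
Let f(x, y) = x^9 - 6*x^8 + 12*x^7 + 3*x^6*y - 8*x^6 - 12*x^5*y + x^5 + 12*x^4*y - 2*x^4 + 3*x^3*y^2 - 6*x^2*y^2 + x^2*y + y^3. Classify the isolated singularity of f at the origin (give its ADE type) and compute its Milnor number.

The Hessian of f at 0 has rank 0. Corank 2; j^3 = y*(x^2 + y^2) splits into three distinct lines over C (the quadratic factor has nonzero discriminant), so D_4.

Type D_{4}, Milnor number mu = 4.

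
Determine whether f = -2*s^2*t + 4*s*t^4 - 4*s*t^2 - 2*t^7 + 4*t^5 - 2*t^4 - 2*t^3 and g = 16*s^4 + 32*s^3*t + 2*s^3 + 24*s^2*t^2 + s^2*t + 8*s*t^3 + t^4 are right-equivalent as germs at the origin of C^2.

Yes.

The Hessian of f at 0 is [[0, 0], [0, 0]] with rank 0, so corank 2. A Groebner basis of the Jacobian ideal J(f) in C{s,t} is {s^3 - s^2/4 + t^2/4, s^2/4 + t^3 - t^2/4, s*t + t^2}; counting standard monomials gives mu = 5. Corank 2; j^3 = -2*t*(s + t)^2 has shape L^2 M (L != M), so D-series; mu = 5 gives D_5. The Hessian of g at 0 is [[0, 0], [0, 0]] with rank 0, so corank 2. A Groebner basis of the Jacobian ideal J(g) in C{s,t} is {s*t^2, -s*t/8 + t^3, s^2 + s*t/2}; counting standard monomials gives mu = 5. Corank 2; j^3 = s^2*(2*s + t) has shape L^2 M (L != M), so D-series; mu = 5 gives D_5. Both have type D_5, hence right-equivalent.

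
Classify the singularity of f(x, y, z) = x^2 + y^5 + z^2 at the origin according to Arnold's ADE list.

A4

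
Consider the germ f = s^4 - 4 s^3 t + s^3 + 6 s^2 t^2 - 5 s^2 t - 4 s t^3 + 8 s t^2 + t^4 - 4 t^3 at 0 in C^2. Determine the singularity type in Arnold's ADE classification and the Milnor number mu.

Type D5, Milnor number mu = 5.

The Hessian of f at 0 has rank 0. Corank 2; j^3 = (s - 2*t)^2*(s - t) has shape L^2 M (L != M), so D-series; mu = 5 gives D_5.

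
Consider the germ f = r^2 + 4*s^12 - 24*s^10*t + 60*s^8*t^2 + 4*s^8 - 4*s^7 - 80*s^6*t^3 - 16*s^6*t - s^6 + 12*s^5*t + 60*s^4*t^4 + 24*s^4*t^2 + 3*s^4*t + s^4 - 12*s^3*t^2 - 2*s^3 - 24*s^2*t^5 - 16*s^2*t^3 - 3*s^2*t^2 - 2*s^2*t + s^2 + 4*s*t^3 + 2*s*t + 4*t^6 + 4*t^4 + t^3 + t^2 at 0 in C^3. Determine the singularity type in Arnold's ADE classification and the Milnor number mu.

Type A_2, Milnor number mu = 2.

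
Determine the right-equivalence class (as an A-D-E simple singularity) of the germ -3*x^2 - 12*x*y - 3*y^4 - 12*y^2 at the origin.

A_{3}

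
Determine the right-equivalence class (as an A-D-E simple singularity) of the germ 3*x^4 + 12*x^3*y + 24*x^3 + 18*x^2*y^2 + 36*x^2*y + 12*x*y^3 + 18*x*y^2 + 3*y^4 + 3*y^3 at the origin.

E_{6}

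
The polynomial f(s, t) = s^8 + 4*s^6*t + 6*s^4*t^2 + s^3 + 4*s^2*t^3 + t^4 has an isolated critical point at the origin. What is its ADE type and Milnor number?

The Hessian of f at 0 has rank 0. Corank 2; j^3 = s^3 is a perfect cube, so E-series; the 4-jet and mu = 6 give E_6.

Type E_6, Milnor number mu = 6.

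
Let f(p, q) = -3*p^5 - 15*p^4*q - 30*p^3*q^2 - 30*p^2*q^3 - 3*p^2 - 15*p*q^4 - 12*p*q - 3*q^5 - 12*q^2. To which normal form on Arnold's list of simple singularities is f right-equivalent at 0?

The Hessian of f at 0 is [[-6, -12], [-12, -24]] with rank 1, so corank 1. A Groebner basis of the Jacobian ideal J(f) in C{p,q} is {q^4, p + 2*q}; counting standard monomials gives mu = 4. Corank 1: A-series; mu = 4 gives A_4.

A_4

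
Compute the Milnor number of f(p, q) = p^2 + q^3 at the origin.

2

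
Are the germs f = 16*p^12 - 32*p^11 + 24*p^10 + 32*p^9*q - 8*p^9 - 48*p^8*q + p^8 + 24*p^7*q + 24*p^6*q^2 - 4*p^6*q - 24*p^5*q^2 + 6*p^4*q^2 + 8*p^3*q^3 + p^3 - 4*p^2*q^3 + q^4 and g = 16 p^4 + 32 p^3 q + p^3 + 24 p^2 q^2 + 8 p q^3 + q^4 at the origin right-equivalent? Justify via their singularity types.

Yes.

The Hessian of f at 0 has rank 0. Corank 2; j^3 = p^3 is a perfect cube, so E-series; the 4-jet and mu = 6 give E_6. The Hessian of g at 0 has rank 0. Corank 2; j^3 = p^3 is a perfect cube, so E-series; the 4-jet and mu = 6 give E_6. Both have type E_6, hence right-equivalent.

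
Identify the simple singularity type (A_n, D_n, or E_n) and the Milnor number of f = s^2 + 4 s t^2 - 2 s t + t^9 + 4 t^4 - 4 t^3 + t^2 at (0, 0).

The Hessian of f at 0 has rank 1. Corank 1: A-series; mu = 8 gives A_8.

Type A8, Milnor number mu = 8.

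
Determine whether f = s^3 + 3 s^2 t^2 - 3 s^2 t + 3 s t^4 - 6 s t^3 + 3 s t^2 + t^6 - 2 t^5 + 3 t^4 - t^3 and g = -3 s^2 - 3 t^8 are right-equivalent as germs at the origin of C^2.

No.

The Hessian of f at 0 has rank 0. Corank 2; j^3 = (s - t)^3 is a perfect cube, so E-series; the 5-jet and mu = 8 give E_8. The Hessian of g at 0 has rank 1. Corank 1: A-series; mu = 7 gives A_7. f is E_8 but g is A_7, hence not right-equivalent.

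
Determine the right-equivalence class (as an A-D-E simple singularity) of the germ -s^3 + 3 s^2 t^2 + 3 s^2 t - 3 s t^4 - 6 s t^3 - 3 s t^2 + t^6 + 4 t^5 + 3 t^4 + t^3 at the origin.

The Hessian of f at 0 has rank 0. Corank 2; j^3 = -(s - t)^3 is a perfect cube, so E-series; the 5-jet and mu = 8 give E_8.

E_{8}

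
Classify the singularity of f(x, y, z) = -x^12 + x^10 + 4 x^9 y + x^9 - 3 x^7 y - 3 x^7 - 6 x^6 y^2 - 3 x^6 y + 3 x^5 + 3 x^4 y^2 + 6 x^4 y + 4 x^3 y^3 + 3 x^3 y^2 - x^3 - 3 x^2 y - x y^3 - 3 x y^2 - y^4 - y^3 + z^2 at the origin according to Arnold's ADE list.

E_7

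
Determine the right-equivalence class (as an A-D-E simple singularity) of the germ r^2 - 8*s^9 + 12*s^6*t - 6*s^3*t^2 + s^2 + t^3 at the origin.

A_{2}

The Hessian of f at 0 has rank 2. Corank 1: A-series; mu = 2 gives A_2.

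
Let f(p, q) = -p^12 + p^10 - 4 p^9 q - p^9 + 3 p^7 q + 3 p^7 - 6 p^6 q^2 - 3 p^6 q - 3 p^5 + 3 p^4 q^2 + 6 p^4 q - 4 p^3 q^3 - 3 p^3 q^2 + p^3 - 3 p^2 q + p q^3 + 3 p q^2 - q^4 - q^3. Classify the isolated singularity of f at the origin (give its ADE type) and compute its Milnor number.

The Hessian of f at 0 is [[0, 0], [0, 0]] with rank 0, so corank 2. A Groebner basis of the Jacobian ideal J(f) in C{p,q} is {p^3 - 3*p^2*q - 6*p^2 + 12*p*q - 6*q^2, 3*p^2 + p*q^2 - 6*p*q + 3*q^2, 3*p^2 - 6*p*q + q^3 + 3*q^2}; counting standard monomials gives mu = 7. Corank 2; j^3 = (p - q)^3 is a perfect cube, so E-series; the 4-jet and mu = 7 give E_7.

Type E_7, Milnor number mu = 7.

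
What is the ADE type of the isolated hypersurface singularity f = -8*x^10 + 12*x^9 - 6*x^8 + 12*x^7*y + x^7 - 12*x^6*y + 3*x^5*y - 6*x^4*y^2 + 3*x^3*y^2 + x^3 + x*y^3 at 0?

The Hessian of f at 0 has rank 0. Corank 2; j^3 = x^3 is a perfect cube, so E-series; the 4-jet and mu = 7 give E_7.

E_7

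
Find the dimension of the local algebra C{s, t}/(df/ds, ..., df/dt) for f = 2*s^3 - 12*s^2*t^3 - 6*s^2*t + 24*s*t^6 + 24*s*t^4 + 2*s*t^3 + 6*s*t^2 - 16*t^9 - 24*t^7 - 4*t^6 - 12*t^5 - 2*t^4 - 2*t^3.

The Hessian of f at 0 is [[0, 0], [0, 0]] with rank 0, so corank 2. A Groebner basis of the Jacobian ideal J(f) in C{s,t} is {s^3 - 3*s^2*t - 6*s^2 + 12*s*t - 6*t^2, 3*s^2 + s*t^2 - 6*s*t + 3*t^2, 3*s^2 - 6*s*t + t^3 + 3*t^2}; counting standard monomials gives mu = 7. Corank 2; j^3 = 2*(s - t)^3 is a perfect cube, so E-series; the 4-jet and mu = 7 give E_7.

7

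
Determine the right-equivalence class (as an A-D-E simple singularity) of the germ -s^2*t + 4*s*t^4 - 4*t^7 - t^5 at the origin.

D6

The Hessian of f at 0 has rank 0. Corank 2; j^3 = -s^2*t has shape L^2 M (L != M), so D-series; mu = 6 gives D_6.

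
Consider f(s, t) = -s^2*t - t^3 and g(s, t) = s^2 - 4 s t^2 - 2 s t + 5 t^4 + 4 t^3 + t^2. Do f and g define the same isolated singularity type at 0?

The Hessian of f at 0 is [[0, 0], [0, 0]] with rank 0, so corank 2. A Groebner basis of the Jacobian ideal J(f) in C{s,t} is {t^3, s^2 + 3*t^2, s*t}; counting standard monomials gives mu = 4. Corank 2; j^3 = -t*(s^2 + t^2) splits into three distinct lines over C (the quadratic factor has nonzero discriminant), so D_4. The Hessian of g at 0 is [[2, -2], [-2, 2]] with rank 1, so corank 1. A Groebner basis of the Jacobian ideal J(g) in C{s,t} is {s^2 - s/2 + t/2, s*t - s/2 + t/2, -s/2 + t^2 + t/2}; counting standard monomials gives mu = 3. Corank 1: A-series; mu = 3 gives A_3. f is D_4 but g is A_3, hence not right-equivalent.

No.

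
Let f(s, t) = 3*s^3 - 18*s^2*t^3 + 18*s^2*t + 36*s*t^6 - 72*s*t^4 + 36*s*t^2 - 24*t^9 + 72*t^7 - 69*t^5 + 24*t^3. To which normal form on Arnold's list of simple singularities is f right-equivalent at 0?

E8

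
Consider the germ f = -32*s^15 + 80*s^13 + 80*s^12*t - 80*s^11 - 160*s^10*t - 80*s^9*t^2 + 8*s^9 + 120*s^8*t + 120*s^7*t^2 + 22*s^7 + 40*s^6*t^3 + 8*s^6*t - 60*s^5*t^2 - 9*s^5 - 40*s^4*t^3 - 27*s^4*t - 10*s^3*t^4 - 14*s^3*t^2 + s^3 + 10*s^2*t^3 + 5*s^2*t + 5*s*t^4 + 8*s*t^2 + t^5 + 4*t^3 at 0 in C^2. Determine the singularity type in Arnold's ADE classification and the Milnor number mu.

The Hessian of f at 0 is [[0, 0], [0, 0]] with rank 0, so corank 2. A Groebner basis of the Jacobian ideal J(f) in C{s,t} is {s*t/37 + t^4 + 2*t^2/37, s*t^2 + 2*t^3, s^2 + 143*s*t/37 + 138*t^2/37}; counting standard monomials gives mu = 6. Corank 2; j^3 = (s + t)*(s + 2*t)^2 has shape L^2 M (L != M), so D-series; mu = 6 gives D_6.

Type D6, Milnor number mu = 6.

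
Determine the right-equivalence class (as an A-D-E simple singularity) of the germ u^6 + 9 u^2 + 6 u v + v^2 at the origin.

A_5

The Hessian of f at 0 is [[18, 6], [6, 2]] with rank 1, so corank 1. A Groebner basis of the Jacobian ideal J(f) in C{u,v} is {v^5, u + v/3}; counting standard monomials gives mu = 5. Corank 1: A-series; mu = 5 gives A_5.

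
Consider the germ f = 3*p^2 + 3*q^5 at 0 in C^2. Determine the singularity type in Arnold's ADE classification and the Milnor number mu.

Type A4, Milnor number mu = 4.

The Hessian of f at 0 has rank 1. Corank 1: A-series; mu = 4 gives A_4.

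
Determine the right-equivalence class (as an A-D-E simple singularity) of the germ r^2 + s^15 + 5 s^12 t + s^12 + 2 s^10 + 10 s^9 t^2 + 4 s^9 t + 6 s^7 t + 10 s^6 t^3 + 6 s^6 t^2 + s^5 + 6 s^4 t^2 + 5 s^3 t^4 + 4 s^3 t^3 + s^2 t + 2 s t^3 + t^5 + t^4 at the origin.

D_{5}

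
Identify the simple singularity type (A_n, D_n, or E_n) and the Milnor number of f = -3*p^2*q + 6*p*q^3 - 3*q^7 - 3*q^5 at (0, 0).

Type D_{8}, Milnor number mu = 8.

The Hessian of f at 0 is [[0, 0], [0, 0]] with rank 0, so corank 2. A Groebner basis of the Jacobian ideal J(f) in C{p,q} is {p^2*q^2 + p^2/7 - p*q^2/7, p^3 + p^2/7 - p*q^2/7, -p*q + q^3}; counting standard monomials gives mu = 8. Corank 2; j^3 = -3*p^2*q has shape L^2 M (L != M), so D-series; mu = 8 gives D_8.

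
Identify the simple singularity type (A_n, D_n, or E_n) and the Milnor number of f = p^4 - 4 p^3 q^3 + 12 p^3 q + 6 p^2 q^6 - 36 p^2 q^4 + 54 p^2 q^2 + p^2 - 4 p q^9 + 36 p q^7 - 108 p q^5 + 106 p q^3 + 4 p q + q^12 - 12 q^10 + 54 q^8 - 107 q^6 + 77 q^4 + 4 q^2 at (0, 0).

Type A_3, Milnor number mu = 3.

The Hessian of f at 0 has rank 1. Corank 1: A-series; mu = 3 gives A_3.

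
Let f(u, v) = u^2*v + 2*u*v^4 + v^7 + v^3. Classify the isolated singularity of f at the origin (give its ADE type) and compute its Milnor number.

Type D_{4}, Milnor number mu = 4.

The Hessian of f at 0 has rank 0. Corank 2; j^3 = v*(u^2 + v^2) splits into three distinct lines over C (the quadratic factor has nonzero discriminant), so D_4.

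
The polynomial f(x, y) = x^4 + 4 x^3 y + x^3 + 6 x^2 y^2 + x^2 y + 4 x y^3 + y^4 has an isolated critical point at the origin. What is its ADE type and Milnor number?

The Hessian of f at 0 is [[0, 0], [0, 0]] with rank 0, so corank 2. A Groebner basis of the Jacobian ideal J(f) in C{x,y} is {x*y^2, -x*y/4 + y^3, x^2 + x*y}; counting standard monomials gives mu = 5. Corank 2; j^3 = x^2*(x + y) has shape L^2 M (L != M), so D-series; mu = 5 gives D_5.

Type D_{5}, Milnor number mu = 5.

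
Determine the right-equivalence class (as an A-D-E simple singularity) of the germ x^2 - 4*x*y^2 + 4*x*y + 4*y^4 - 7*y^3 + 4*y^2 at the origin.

A_{2}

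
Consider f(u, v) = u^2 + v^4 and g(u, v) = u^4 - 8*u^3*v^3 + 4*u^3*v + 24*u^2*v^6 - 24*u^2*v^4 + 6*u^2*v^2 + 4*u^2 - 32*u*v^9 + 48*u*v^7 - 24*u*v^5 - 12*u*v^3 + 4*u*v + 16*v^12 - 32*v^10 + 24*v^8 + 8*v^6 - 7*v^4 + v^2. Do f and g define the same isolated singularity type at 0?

Yes.

The Hessian of f at 0 has rank 1. Corank 1: A-series; mu = 3 gives A_3. The Hessian of g at 0 has rank 1. Corank 1: A-series; mu = 3 gives A_3. Both have type A_3, hence right-equivalent.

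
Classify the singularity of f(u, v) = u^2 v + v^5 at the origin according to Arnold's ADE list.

D6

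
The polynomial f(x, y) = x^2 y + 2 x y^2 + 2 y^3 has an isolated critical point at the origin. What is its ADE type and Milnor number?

Type D4, Milnor number mu = 4.

The Hessian of f at 0 is [[0, 0], [0, 0]] with rank 0, so corank 2. A Groebner basis of the Jacobian ideal J(f) in C{x,y} is {y^3, x^2 + 2*y^2, x*y + y^2}; counting standard monomials gives mu = 4. Corank 2; j^3 = y*(x^2 + 2*x*y + 2*y^2) splits into three distinct lines over C (the quadratic factor has nonzero discriminant), so D_4.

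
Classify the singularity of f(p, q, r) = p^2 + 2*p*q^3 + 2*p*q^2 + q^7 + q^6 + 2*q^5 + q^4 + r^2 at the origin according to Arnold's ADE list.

A6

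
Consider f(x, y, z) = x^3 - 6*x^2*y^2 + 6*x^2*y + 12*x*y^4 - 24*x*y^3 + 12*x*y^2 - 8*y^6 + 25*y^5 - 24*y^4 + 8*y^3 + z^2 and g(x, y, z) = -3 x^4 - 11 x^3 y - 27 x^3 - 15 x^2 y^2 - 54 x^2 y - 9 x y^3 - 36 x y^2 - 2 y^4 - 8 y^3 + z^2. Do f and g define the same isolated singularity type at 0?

No.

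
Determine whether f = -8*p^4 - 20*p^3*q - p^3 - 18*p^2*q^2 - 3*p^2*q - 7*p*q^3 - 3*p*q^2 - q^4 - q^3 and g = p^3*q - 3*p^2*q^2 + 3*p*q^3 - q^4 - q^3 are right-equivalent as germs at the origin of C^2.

Yes.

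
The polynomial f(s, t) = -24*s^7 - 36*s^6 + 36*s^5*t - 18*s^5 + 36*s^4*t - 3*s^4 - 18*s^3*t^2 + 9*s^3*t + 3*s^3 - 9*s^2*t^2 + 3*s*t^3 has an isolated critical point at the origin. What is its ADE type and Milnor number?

Type E_{7}, Milnor number mu = 7.

The Hessian of f at 0 is [[0, 0], [0, 0]] with rank 0, so corank 2. A Groebner basis of the Jacobian ideal J(f) in C{s,t} is {3*s^2 + t^4 + t^3, s^3, s^2*t - s^2 - t^3/3, -2*s^2 + s*t^2 - 2*t^3/3}; counting standard monomials gives mu = 7. Corank 2; j^3 = 3*s^3 is a perfect cube, so E-series; the 4-jet and mu = 7 give E_7.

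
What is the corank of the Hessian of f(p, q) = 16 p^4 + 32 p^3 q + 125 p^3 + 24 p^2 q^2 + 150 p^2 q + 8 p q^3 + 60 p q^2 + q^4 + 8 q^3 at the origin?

Hessian at 0 has rank 0.

2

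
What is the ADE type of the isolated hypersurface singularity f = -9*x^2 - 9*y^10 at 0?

A_9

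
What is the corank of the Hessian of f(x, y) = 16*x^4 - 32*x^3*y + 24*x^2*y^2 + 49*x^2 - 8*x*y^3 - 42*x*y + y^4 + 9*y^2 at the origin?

Hessian at 0 has rank 1.

1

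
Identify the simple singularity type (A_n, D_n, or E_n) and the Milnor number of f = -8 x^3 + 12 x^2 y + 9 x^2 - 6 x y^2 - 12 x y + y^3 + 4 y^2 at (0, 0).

The Hessian of f at 0 has rank 1. Corank 1: A-series; mu = 2 gives A_2.

Type A_2, Milnor number mu = 2.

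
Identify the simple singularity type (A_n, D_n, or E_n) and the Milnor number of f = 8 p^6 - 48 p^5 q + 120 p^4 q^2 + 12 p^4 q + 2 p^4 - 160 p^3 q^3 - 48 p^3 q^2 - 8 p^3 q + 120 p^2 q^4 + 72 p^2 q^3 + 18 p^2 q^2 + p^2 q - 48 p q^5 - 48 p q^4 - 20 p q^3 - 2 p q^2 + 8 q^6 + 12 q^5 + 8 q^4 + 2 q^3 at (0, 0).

Type D_{4}, Milnor number mu = 4.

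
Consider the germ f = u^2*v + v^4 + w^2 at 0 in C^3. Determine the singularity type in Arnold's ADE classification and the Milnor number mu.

Type D5, Milnor number mu = 5.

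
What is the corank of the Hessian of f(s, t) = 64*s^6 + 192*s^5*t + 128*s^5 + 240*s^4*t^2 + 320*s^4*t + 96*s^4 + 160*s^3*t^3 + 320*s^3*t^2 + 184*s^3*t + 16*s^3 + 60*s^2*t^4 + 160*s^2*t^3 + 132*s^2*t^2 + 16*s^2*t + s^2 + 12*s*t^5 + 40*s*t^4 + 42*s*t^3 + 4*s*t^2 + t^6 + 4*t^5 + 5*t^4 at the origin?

1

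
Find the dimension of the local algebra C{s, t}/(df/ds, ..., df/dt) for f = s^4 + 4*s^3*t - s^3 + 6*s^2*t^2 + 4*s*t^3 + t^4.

6

The Hessian of f at 0 has rank 0. Corank 2; j^3 = -s^3 is a perfect cube, so E-series; the 4-jet and mu = 6 give E_6.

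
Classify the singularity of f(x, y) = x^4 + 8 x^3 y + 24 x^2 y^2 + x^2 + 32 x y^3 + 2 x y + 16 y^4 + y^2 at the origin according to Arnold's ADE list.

A3

The Hessian of f at 0 is [[2, 2], [2, 2]] with rank 1, so corank 1. A Groebner basis of the Jacobian ideal J(f) in C{x,y} is {y^3, x + y}; counting standard monomials gives mu = 3. Corank 1: A-series; mu = 3 gives A_3.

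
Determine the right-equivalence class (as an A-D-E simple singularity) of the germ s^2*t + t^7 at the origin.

D_{8}

The Hessian of f at 0 is [[0, 0], [0, 0]] with rank 0, so corank 2. A Groebner basis of the Jacobian ideal J(f) in C{s,t} is {s^2/7 + t^6, s^3, s*t}; counting standard monomials gives mu = 8. Corank 2; j^3 = s^2*t has shape L^2 M (L != M), so D-series; mu = 8 gives D_8.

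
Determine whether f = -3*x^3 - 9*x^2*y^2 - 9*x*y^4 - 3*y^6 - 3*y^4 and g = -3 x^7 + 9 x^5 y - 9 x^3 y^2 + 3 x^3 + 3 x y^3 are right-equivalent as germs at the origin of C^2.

The Hessian of f at 0 is [[0, 0], [0, 0]] with rank 0, so corank 2. A Groebner basis of the Jacobian ideal J(f) in C{x,y} is {x^3, x^2*y, x^2/2 + x*y^2, y^3}; counting standard monomials gives mu = 6. Corank 2; j^3 = -3*x^3 is a perfect cube, so E-series; the 4-jet and mu = 6 give E_6. The Hessian of g at 0 is [[0, 0], [0, 0]] with rank 0, so corank 2. A Groebner basis of the Jacobian ideal J(g) in C{x,y} is {x^3, x*y^2, 3*x^2 + y^3}; counting standard monomials gives mu = 7. Corank 2; j^3 = 3*x^3 is a perfect cube, so E-series; the 4-jet and mu = 7 give E_7. f is E_6 but g is E_7, hence not right-equivalent.

No.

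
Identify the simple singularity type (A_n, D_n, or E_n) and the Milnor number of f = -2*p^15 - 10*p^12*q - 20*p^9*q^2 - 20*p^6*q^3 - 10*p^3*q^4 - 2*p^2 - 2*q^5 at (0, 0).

The Hessian of f at 0 has rank 1. Corank 1: A-series; mu = 4 gives A_4.

Type A_4, Milnor number mu = 4.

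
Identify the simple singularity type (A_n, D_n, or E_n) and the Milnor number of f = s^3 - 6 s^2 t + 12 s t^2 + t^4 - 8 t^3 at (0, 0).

The Hessian of f at 0 is [[0, 0], [0, 0]] with rank 0, so corank 2. A Groebner basis of the Jacobian ideal J(f) in C{s,t} is {t^3, s^2 - 4*s*t + 4*t^2}; counting standard monomials gives mu = 6. Corank 2; j^3 = (s - 2*t)^3 is a perfect cube, so E-series; the 4-jet and mu = 6 give E_6.

Type E_{6}, Milnor number mu = 6.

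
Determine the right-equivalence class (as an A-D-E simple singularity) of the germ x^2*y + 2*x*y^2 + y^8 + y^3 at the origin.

The Hessian of f at 0 has rank 0. Corank 2; j^3 = y*(x + y)^2 has shape L^2 M (L != M), so D-series; mu = 9 gives D_9.

D_{9}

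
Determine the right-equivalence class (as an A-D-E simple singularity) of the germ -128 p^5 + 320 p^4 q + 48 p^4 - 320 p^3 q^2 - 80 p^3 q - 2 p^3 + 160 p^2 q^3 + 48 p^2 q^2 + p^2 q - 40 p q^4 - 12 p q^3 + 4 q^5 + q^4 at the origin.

The Hessian of f at 0 is [[0, 0], [0, 0]] with rank 0, so corank 2. A Groebner basis of the Jacobian ideal J(f) in C{p,q} is {p*q^2, p*q/6 + q^3, p^2 - 2*p*q/3}; counting standard monomials gives mu = 5. Corank 2; j^3 = -p^2*(2*p - q) has shape L^2 M (L != M), so D-series; mu = 5 gives D_5.

D_5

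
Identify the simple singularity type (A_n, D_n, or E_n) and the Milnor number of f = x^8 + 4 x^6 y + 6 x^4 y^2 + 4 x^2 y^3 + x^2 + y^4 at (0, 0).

Type A_3, Milnor number mu = 3.

The Hessian of f at 0 is [[2, 0], [0, 0]] with rank 1, so corank 1. A Groebner basis of the Jacobian ideal J(f) in C{x,y} is {y^3, x}; counting standard monomials gives mu = 3. Corank 1: A-series; mu = 3 gives A_3.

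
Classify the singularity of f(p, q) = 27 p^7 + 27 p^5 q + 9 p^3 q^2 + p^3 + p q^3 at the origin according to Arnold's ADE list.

The Hessian of f at 0 has rank 0. Corank 2; j^3 = p^3 is a perfect cube, so E-series; the 4-jet and mu = 7 give E_7.

E_{7}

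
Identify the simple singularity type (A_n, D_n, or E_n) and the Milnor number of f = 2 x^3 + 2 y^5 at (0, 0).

The Hessian of f at 0 has rank 0. Corank 2; j^3 = 2*x^3 is a perfect cube, so E-series; the 5-jet and mu = 8 give E_8.

Type E8, Milnor number mu = 8.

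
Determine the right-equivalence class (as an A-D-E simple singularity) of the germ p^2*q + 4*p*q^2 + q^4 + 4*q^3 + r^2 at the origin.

The Hessian of f at 0 has rank 1. Corank 2; j^3 = q*(p + 2*q)^2 has shape L^2 M (L != M), so D-series; mu = 5 gives D_5.

D_{5}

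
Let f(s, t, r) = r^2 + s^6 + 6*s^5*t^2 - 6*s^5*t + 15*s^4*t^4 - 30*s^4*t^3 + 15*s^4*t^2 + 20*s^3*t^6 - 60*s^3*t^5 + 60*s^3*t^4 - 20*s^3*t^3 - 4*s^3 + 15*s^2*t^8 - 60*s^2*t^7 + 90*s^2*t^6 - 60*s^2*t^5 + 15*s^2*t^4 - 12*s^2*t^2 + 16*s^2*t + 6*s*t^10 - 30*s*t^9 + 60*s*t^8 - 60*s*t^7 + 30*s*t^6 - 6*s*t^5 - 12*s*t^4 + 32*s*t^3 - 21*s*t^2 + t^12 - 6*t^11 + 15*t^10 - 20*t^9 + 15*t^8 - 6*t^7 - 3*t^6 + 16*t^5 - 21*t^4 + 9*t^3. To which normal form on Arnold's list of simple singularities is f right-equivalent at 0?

D_{7}

The Hessian of f at 0 has rank 1. Corank 2; j^3 = -(s - t)*(2*s - 3*t)^2 has shape L^2 M (L != M), so D-series; mu = 7 gives D_7.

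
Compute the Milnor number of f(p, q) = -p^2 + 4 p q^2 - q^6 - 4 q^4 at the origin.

5

The Hessian of f at 0 is [[-2, 0], [0, 0]] with rank 1, so corank 1. A Groebner basis of the Jacobian ideal J(f) in C{p,q} is {p^3, p^2*q, -p/2 + q^2}; counting standard monomials gives mu = 5. Corank 1: A-series; mu = 5 gives A_5.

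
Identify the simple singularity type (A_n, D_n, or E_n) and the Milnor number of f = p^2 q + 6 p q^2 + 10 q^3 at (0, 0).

Type D_{4}, Milnor number mu = 4.

The Hessian of f at 0 is [[0, 0], [0, 0]] with rank 0, so corank 2. A Groebner basis of the Jacobian ideal J(f) in C{p,q} is {q^3, p^2 - 6*q^2, p*q + 3*q^2}; counting standard monomials gives mu = 4. Corank 2; j^3 = q*(p^2 + 6*p*q + 10*q^2) splits into three distinct lines over C (the quadratic factor has nonzero discriminant), so D_4.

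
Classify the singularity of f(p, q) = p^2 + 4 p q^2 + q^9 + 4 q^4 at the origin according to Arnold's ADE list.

The Hessian of f at 0 has rank 1. Corank 1: A-series; mu = 8 gives A_8.

A_8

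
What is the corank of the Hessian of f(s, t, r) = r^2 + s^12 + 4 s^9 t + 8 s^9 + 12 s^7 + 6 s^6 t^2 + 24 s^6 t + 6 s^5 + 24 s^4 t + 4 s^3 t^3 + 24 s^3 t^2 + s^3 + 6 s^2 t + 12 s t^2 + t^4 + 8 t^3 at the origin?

2

Hessian at 0 has rank 1.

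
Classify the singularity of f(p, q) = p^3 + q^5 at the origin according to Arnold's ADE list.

E_8

The Hessian of f at 0 has rank 0. Corank 2; j^3 = p^3 is a perfect cube, so E-series; the 5-jet and mu = 8 give E_8.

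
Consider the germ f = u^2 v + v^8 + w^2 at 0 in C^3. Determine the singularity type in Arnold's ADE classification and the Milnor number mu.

The Hessian of f at 0 is [[0, 0, 0], [0, 0, 0], [0, 0, 2]] with rank 1, so corank 2. A Groebner basis of the Jacobian ideal J(f) in C{u,v,w} is {u^2/8 + v^7, u^3, u*v, w}; counting standard monomials gives mu = 9. Corank 2; j^3 = u^2*v has shape L^2 M (L != M), so D-series; mu = 9 gives D_9.

Type D_{9}, Milnor number mu = 9.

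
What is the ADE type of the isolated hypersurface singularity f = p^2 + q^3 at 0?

A_2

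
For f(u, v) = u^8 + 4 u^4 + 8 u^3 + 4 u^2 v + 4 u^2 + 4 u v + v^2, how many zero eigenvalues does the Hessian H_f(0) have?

The Hessian at 0 is [[8, 4], [4, 2]] of rank 1; hence corank 1.

1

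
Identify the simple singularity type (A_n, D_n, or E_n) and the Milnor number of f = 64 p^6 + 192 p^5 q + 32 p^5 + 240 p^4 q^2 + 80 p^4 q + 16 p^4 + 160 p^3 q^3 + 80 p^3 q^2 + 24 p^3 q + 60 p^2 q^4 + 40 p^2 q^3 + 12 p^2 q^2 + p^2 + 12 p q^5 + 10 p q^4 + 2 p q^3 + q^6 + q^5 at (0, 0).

The Hessian of f at 0 has rank 1. Corank 1: A-series; mu = 4 gives A_4.

Type A_{4}, Milnor number mu = 4.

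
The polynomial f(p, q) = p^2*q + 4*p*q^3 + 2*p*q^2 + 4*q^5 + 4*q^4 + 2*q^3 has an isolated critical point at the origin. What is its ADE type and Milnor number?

Type D_{4}, Milnor number mu = 4.

The Hessian of f at 0 has rank 0. Corank 2; j^3 = q*(p^2 + 2*p*q + 2*q^2) splits into three distinct lines over C (the quadratic factor has nonzero discriminant), so D_4.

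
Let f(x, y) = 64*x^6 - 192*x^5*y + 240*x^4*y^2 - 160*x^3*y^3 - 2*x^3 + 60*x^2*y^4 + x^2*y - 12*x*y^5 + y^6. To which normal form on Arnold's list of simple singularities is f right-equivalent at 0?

D_{7}

The Hessian of f at 0 is [[0, 0], [0, 0]] with rank 0, so corank 2. A Groebner basis of the Jacobian ideal J(f) in C{x,y} is {x*y/12 + y^5, x*y^2, x^2 - x*y/2}; counting standard monomials gives mu = 7. Corank 2; j^3 = -x^2*(2*x - y) has shape L^2 M (L != M), so D-series; mu = 7 gives D_7.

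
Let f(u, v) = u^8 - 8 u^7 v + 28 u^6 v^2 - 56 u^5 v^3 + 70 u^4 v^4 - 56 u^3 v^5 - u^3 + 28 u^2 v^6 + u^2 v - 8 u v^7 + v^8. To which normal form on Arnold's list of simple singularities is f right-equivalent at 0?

The Hessian of f at 0 has rank 0. Corank 2; j^3 = -u^2*(u - v) has shape L^2 M (L != M), so D-series; mu = 9 gives D_9.

D9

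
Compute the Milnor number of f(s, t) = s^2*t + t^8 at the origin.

The Hessian of f at 0 has rank 0. Corank 2; j^3 = s^2*t has shape L^2 M (L != M), so D-series; mu = 9 gives D_9.

9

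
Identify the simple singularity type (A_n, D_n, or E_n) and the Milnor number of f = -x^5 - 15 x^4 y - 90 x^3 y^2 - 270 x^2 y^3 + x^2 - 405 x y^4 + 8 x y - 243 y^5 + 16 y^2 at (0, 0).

The Hessian of f at 0 is [[2, 8], [8, 32]] with rank 1, so corank 1. A Groebner basis of the Jacobian ideal J(f) in C{x,y} is {y^4, x + 4*y}; counting standard monomials gives mu = 4. Corank 1: A-series; mu = 4 gives A_4.

Type A_{4}, Milnor number mu = 4.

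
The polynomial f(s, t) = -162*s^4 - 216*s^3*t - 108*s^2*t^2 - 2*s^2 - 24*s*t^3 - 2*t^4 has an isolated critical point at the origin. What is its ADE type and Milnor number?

The Hessian of f at 0 is [[-4, 0], [0, 0]] with rank 1, so corank 1. A Groebner basis of the Jacobian ideal J(f) in C{s,t} is {t^3, s}; counting standard monomials gives mu = 3. Corank 1: A-series; mu = 3 gives A_3.

Type A_{3}, Milnor number mu = 3.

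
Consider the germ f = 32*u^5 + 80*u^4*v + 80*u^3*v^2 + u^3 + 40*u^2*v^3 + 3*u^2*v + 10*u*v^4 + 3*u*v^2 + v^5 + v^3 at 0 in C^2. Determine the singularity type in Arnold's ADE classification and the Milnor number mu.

Type E_8, Milnor number mu = 8.

The Hessian of f at 0 has rank 0. Corank 2; j^3 = (u + v)^3 is a perfect cube, so E-series; the 5-jet and mu = 8 give E_8.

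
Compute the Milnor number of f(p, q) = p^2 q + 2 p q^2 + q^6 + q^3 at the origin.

7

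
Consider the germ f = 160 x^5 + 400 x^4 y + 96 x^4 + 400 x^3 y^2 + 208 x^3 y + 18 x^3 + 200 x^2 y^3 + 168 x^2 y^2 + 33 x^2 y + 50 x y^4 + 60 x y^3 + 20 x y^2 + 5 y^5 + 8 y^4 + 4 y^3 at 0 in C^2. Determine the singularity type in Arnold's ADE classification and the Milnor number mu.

The Hessian of f at 0 is [[0, 0], [0, 0]] with rank 0, so corank 2. A Groebner basis of the Jacobian ideal J(f) in C{x,y} is {x^3 + 240*x^2 + 316*x*y + 104*y^2, x^2*y - 396*x^2 - 522*x*y - 172*y^2, 648*x^2 + x*y^2 + 855*x*y + 282*y^2, -1053*x^2 - 2781*x*y/2 + y^3 - 459*y^2}; counting standard monomials gives mu = 6. Corank 2; j^3 = (2*x + y)*(3*x + 2*y)^2 has shape L^2 M (L != M), so D-series; mu = 6 gives D_6.

Type D_{6}, Milnor number mu = 6.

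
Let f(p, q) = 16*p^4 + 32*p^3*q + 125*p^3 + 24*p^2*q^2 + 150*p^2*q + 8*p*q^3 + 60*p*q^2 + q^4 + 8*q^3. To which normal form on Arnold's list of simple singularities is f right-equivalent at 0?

E6

The Hessian of f at 0 has rank 0. Corank 2; j^3 = (5*p + 2*q)^3 is a perfect cube, so E-series; the 4-jet and mu = 6 give E_6.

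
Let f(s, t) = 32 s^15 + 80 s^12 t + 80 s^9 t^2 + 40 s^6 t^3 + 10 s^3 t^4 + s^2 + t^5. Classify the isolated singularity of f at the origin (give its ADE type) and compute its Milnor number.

Type A_{4}, Milnor number mu = 4.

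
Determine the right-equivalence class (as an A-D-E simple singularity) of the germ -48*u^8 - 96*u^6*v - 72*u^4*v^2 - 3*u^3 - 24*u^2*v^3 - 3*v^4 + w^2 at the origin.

E_{6}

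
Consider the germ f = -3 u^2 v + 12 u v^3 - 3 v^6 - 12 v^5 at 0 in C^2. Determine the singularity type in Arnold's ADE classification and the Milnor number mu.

The Hessian of f at 0 has rank 0. Corank 2; j^3 = -3*u^2*v has shape L^2 M (L != M), so D-series; mu = 7 gives D_7.

Type D_{7}, Milnor number mu = 7.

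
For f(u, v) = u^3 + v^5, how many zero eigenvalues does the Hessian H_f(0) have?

2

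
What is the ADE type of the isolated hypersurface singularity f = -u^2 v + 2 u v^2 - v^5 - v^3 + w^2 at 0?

The Hessian of f at 0 is [[0, 0, 0], [0, 0, 0], [0, 0, 2]] with rank 1, so corank 2. A Groebner basis of the Jacobian ideal J(f) in C{u,v,w} is {u^2/5 + v^4 - v^2/5, u^3 - v^3, u*v - v^2, w}; counting standard monomials gives mu = 6. Corank 2; j^3 = -v*(u - v)^2 has shape L^2 M (L != M), so D-series; mu = 6 gives D_6.

D6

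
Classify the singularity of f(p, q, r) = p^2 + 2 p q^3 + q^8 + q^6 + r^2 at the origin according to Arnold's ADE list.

A7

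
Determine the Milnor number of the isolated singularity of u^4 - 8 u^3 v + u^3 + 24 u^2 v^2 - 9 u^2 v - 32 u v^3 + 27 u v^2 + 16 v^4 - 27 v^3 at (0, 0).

The Hessian of f at 0 is [[0, 0], [0, 0]] with rank 0, so corank 2. A Groebner basis of the Jacobian ideal J(f) in C{u,v} is {v^4, u*v^2 - 8*v^3/3, u^2 - 6*u*v + 9*v^2}; counting standard monomials gives mu = 6. Corank 2; j^3 = (u - 3*v)^3 is a perfect cube, so E-series; the 4-jet and mu = 6 give E_6.

6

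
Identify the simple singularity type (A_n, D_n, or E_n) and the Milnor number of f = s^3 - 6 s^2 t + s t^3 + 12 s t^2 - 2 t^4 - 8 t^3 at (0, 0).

The Hessian of f at 0 has rank 0. Corank 2; j^3 = (s - 2*t)^3 is a perfect cube, so E-series; the 4-jet and mu = 7 give E_7.

Type E_{7}, Milnor number mu = 7.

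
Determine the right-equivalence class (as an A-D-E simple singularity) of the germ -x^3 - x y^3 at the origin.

The Hessian of f at 0 is [[0, 0], [0, 0]] with rank 0, so corank 2. A Groebner basis of the Jacobian ideal J(f) in C{x,y} is {x^3, x*y^2, 3*x^2 + y^3}; counting standard monomials gives mu = 7. Corank 2; j^3 = -x^3 is a perfect cube, so E-series; the 4-jet and mu = 7 give E_7.

E_{7}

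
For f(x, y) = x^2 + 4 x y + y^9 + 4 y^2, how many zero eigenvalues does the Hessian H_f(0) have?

The Hessian at 0 is [[2, 4], [4, 8]] of rank 1; hence corank 1.

1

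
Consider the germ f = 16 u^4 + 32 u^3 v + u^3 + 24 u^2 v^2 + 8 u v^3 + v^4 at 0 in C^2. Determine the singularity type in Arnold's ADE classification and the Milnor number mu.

The Hessian of f at 0 has rank 0. Corank 2; j^3 = u^3 is a perfect cube, so E-series; the 4-jet and mu = 6 give E_6.

Type E_6, Milnor number mu = 6.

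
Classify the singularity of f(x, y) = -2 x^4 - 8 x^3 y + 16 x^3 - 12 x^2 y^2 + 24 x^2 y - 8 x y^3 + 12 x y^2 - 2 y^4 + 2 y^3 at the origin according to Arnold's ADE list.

The Hessian of f at 0 is [[0, 0], [0, 0]] with rank 0, so corank 2. A Groebner basis of the Jacobian ideal J(f) in C{x,y} is {y^4, x*y^2 + 2*y^3/3, x^2 + x*y + y^2/4}; counting standard monomials gives mu = 6. Corank 2; j^3 = 2*(2*x + y)^3 is a perfect cube, so E-series; the 4-jet and mu = 6 give E_6.

E_6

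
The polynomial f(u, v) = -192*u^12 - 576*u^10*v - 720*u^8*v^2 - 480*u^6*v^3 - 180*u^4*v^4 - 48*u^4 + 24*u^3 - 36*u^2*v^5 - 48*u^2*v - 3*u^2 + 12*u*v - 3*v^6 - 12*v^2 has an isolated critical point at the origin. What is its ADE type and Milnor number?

Type A5, Milnor number mu = 5.

The Hessian of f at 0 has rank 1. Corank 1: A-series; mu = 5 gives A_5.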